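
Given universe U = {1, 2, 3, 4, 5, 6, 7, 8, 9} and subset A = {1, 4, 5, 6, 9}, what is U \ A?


Aᶜ = U \ A = elements in U but not in A
U = {1, 2, 3, 4, 5, 6, 7, 8, 9}
A = {1, 4, 5, 6, 9}
Aᶜ = {2, 3, 7, 8}

Aᶜ = {2, 3, 7, 8}


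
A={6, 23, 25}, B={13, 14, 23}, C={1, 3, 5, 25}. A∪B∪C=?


A ∪ B = {6, 13, 14, 23, 25}
(A ∪ B) ∪ C = {1, 3, 5, 6, 13, 14, 23, 25}

A ∪ B ∪ C = {1, 3, 5, 6, 13, 14, 23, 25}


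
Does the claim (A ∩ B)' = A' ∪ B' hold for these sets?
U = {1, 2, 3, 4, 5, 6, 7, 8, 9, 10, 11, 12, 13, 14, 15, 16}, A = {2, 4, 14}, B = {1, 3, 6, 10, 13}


LHS: A ∩ B = ∅
(A ∩ B)' = U \ (A ∩ B) = {1, 2, 3, 4, 5, 6, 7, 8, 9, 10, 11, 12, 13, 14, 15, 16}
A' = {1, 3, 5, 6, 7, 8, 9, 10, 11, 12, 13, 15, 16}, B' = {2, 4, 5, 7, 8, 9, 11, 12, 14, 15, 16}
Claimed RHS: A' ∪ B' = {1, 2, 3, 4, 5, 6, 7, 8, 9, 10, 11, 12, 13, 14, 15, 16}
Identity is VALID: LHS = RHS = {1, 2, 3, 4, 5, 6, 7, 8, 9, 10, 11, 12, 13, 14, 15, 16} ✓

Identity is valid. (A ∩ B)' = A' ∪ B' = {1, 2, 3, 4, 5, 6, 7, 8, 9, 10, 11, 12, 13, 14, 15, 16}


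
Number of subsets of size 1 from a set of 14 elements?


C(n,k) = n! / (k!(n-k)!)
C(14,1) = 14! / (1!13!)
= 14

C(14,1) = 14


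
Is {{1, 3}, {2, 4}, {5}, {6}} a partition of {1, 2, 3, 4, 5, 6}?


A partition requires: (1) non-empty parts, (2) pairwise disjoint, (3) union = U
Parts: {1, 3}, {2, 4}, {5}, {6}
Union of parts: {1, 2, 3, 4, 5, 6}
U = {1, 2, 3, 4, 5, 6}
All non-empty? True
Pairwise disjoint? True
Covers U? True

Yes, valid partition


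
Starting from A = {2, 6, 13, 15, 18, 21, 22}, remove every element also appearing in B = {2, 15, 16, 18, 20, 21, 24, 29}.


A \ B = elements in A but not in B
A = {2, 6, 13, 15, 18, 21, 22}
B = {2, 15, 16, 18, 20, 21, 24, 29}
Remove from A any elements in B
A \ B = {6, 13, 22}

A \ B = {6, 13, 22}


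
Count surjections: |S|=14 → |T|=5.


n = |S| = 14, k = |T| = 5. Surjections via inclusion-exclusion:
S(n,k) = Σ(-1)^i × C(k,i) × (k-i)^n, i=0 to k
i=0: (-1)^0×C(5,0)×5^14 = 6103515625
i=1: (-1)^1×C(5,1)×4^14 = -1342177280
i=2: (-1)^2×C(5,2)×3^14 = 47829690
i=3: (-1)^3×C(5,3)×2^14 = -163840
i=4: (-1)^4×C(5,4)×1^14 = 5
i=5: (-1)^5×C(5,5)×0^14 = 0
Total = 4809004200

Number of surjections = 4809004200


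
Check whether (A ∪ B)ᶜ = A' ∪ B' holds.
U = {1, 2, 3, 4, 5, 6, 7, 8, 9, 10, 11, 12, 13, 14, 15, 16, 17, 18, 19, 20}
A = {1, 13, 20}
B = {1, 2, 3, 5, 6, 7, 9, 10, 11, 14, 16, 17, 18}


LHS: A ∪ B = {1, 2, 3, 5, 6, 7, 9, 10, 11, 13, 14, 16, 17, 18, 20}
(A ∪ B)' = U \ (A ∪ B) = {4, 8, 12, 15, 19}
A' = {2, 3, 4, 5, 6, 7, 8, 9, 10, 11, 12, 14, 15, 16, 17, 18, 19}, B' = {4, 8, 12, 13, 15, 19, 20}
Claimed RHS: A' ∪ B' = {2, 3, 4, 5, 6, 7, 8, 9, 10, 11, 12, 13, 14, 15, 16, 17, 18, 19, 20}
Identity is INVALID: LHS = {4, 8, 12, 15, 19} but the RHS claimed here equals {2, 3, 4, 5, 6, 7, 8, 9, 10, 11, 12, 13, 14, 15, 16, 17, 18, 19, 20}. The correct form is (A ∪ B)' = A' ∩ B'.

Identity is invalid: (A ∪ B)' = {4, 8, 12, 15, 19} but A' ∪ B' = {2, 3, 4, 5, 6, 7, 8, 9, 10, 11, 12, 13, 14, 15, 16, 17, 18, 19, 20}. The correct De Morgan law is (A ∪ B)' = A' ∩ B'.


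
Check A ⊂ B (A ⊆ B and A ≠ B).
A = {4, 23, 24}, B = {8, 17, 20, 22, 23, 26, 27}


A ⊂ B requires: A ⊆ B AND A ≠ B.
A ⊆ B? No
A ⊄ B, so A is not a proper subset.

No, A is not a proper subset of B


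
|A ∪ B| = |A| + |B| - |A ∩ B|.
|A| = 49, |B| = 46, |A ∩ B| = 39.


|A ∪ B| = |A| + |B| - |A ∩ B|
= 49 + 46 - 39
= 56

|A ∪ B| = 56


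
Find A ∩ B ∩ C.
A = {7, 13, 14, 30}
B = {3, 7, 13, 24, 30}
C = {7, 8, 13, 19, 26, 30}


A ∩ B = {7, 13, 30}
(A ∩ B) ∩ C = {7, 13, 30}

A ∩ B ∩ C = {7, 13, 30}


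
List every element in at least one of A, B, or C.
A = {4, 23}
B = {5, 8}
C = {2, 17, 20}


A ∪ B = {4, 5, 8, 23}
(A ∪ B) ∪ C = {2, 4, 5, 8, 17, 20, 23}

A ∪ B ∪ C = {2, 4, 5, 8, 17, 20, 23}


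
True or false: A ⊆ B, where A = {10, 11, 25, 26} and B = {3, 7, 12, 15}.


A ⊆ B means every element of A is in B.
Elements in A not in B: {10, 11, 25, 26}
So A ⊄ B.

No, A ⊄ B


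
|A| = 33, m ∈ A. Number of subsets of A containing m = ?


Subsets of A containing m correspond to subsets of A \ {m}, which has 32 elements.
Count = 2^(n-1) = 2^32
= 4294967296

Number of subsets containing m = 4294967296


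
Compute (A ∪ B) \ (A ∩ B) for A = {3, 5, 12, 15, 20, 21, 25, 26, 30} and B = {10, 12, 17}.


A △ B = (A \ B) ∪ (B \ A) = elements in exactly one of A or B
A \ B = {3, 5, 15, 20, 21, 25, 26, 30}
B \ A = {10, 17}
A △ B = {3, 5, 10, 15, 17, 20, 21, 25, 26, 30}

A △ B = {3, 5, 10, 15, 17, 20, 21, 25, 26, 30}


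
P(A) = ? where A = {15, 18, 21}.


|A| = 3, so |P(A)| = 2^3 = 8
Enumerate subsets by cardinality (0 to 3):
∅, {15}, {18}, {21}, {15, 18}, {15, 21}, {18, 21}, {15, 18, 21}

P(A) has 8 subsets: ∅, {15}, {18}, {21}, {15, 18}, {15, 21}, {18, 21}, {15, 18, 21}


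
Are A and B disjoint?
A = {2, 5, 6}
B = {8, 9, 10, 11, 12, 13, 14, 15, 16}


Disjoint means A ∩ B = ∅.
A ∩ B = ∅
A ∩ B = ∅, so A and B are disjoint.

Yes, A and B are disjoint


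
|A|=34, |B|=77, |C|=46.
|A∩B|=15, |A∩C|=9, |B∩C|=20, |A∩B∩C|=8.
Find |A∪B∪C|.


|A∪B∪C| = |A|+|B|+|C| - |A∩B|-|A∩C|-|B∩C| + |A∩B∩C|
= 34+77+46 - 15-9-20 + 8
= 157 - 44 + 8
= 121

|A ∪ B ∪ C| = 121


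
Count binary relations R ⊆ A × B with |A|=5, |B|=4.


A relation from A to B is any subset of A × B.
|A × B| = 5 × 4 = 20
# relations = 2^|A × B| = 2^20 = 1048576

Number of relations = 1048576


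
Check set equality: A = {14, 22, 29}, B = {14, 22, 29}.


Two sets are equal iff they have exactly the same elements.
A = {14, 22, 29}
B = {14, 22, 29}
Same elements → A = B

Yes, A = B


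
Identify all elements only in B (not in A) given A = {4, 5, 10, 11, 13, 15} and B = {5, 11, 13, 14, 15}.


A = {4, 5, 10, 11, 13, 15}
B = {5, 11, 13, 14, 15}
Region: only in B (not in A)
Elements: {14}

Elements only in B (not in A): {14}


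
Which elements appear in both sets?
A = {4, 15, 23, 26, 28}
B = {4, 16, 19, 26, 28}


A ∩ B = elements in both A and B
A = {4, 15, 23, 26, 28}
B = {4, 16, 19, 26, 28}
A ∩ B = {4, 26, 28}

A ∩ B = {4, 26, 28}


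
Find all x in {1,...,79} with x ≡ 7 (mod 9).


Checking each candidate:
Condition: x in {1,...,79} with x ≡ 7 (mod 9)
Result = {7, 16, 25, 34, 43, 52, 61, 70, 79}

{7, 16, 25, 34, 43, 52, 61, 70, 79}


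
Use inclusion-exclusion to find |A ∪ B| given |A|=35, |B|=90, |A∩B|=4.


|A ∪ B| = |A| + |B| - |A ∩ B|
= 35 + 90 - 4
= 121

|A ∪ B| = 121


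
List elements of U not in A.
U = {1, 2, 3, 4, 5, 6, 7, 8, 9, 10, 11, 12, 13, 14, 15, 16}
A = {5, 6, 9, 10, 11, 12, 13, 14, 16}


Aᶜ = U \ A = elements in U but not in A
U = {1, 2, 3, 4, 5, 6, 7, 8, 9, 10, 11, 12, 13, 14, 15, 16}
A = {5, 6, 9, 10, 11, 12, 13, 14, 16}
Aᶜ = {1, 2, 3, 4, 7, 8, 15}

Aᶜ = {1, 2, 3, 4, 7, 8, 15}


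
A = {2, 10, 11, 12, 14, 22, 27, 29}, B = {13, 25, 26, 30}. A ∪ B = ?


A ∪ B = all elements in A or B (or both)
A = {2, 10, 11, 12, 14, 22, 27, 29}
B = {13, 25, 26, 30}
A ∪ B = {2, 10, 11, 12, 13, 14, 22, 25, 26, 27, 29, 30}

A ∪ B = {2, 10, 11, 12, 13, 14, 22, 25, 26, 27, 29, 30}


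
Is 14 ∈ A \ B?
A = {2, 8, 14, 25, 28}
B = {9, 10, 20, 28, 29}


A = {2, 8, 14, 25, 28}, B = {9, 10, 20, 28, 29}
A \ B = elements in A but not in B
A \ B = {2, 8, 14, 25}
Checking if 14 ∈ A \ B
14 is in A \ B → True

14 ∈ A \ B


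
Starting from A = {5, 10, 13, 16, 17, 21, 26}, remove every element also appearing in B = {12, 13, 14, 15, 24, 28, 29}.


A \ B = elements in A but not in B
A = {5, 10, 13, 16, 17, 21, 26}
B = {12, 13, 14, 15, 24, 28, 29}
Remove from A any elements in B
A \ B = {5, 10, 16, 17, 21, 26}

A \ B = {5, 10, 16, 17, 21, 26}


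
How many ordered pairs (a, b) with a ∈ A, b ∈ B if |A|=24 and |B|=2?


|A × B| = |A| × |B|
= 24 × 2
= 48

|A × B| = 48


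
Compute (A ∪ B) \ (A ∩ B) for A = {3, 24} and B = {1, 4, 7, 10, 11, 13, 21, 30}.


A △ B = (A \ B) ∪ (B \ A) = elements in exactly one of A or B
A \ B = {3, 24}
B \ A = {1, 4, 7, 10, 11, 13, 21, 30}
A △ B = {1, 3, 4, 7, 10, 11, 13, 21, 24, 30}

A △ B = {1, 3, 4, 7, 10, 11, 13, 21, 24, 30}


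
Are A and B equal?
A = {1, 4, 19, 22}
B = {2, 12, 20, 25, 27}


Two sets are equal iff they have exactly the same elements.
A = {1, 4, 19, 22}
B = {2, 12, 20, 25, 27}
Differences: {1, 2, 4, 12, 19, 20, 22, 25, 27}
A ≠ B

No, A ≠ B


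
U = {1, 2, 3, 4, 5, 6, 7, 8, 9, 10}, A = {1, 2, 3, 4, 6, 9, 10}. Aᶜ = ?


Aᶜ = U \ A = elements in U but not in A
U = {1, 2, 3, 4, 5, 6, 7, 8, 9, 10}
A = {1, 2, 3, 4, 6, 9, 10}
Aᶜ = {5, 7, 8}

Aᶜ = {5, 7, 8}


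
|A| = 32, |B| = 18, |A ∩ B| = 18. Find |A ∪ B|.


|A ∪ B| = |A| + |B| - |A ∩ B|
= 32 + 18 - 18
= 32

|A ∪ B| = 32


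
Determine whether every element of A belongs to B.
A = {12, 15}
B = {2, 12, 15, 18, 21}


A ⊆ B means every element of A is in B.
All elements of A are in B.
So A ⊆ B.

Yes, A ⊆ B


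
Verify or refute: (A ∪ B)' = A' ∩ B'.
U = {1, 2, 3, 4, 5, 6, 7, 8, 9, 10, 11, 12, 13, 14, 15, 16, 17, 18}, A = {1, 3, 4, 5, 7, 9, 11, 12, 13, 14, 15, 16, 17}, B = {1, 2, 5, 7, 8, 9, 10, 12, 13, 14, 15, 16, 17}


LHS: A ∪ B = {1, 2, 3, 4, 5, 7, 8, 9, 10, 11, 12, 13, 14, 15, 16, 17}
(A ∪ B)' = U \ (A ∪ B) = {6, 18}
A' = {2, 6, 8, 10, 18}, B' = {3, 4, 6, 11, 18}
Claimed RHS: A' ∩ B' = {6, 18}
Identity is VALID: LHS = RHS = {6, 18} ✓

Identity is valid. (A ∪ B)' = A' ∩ B' = {6, 18}


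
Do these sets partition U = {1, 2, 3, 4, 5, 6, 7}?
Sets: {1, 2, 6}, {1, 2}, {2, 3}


A partition requires: (1) non-empty parts, (2) pairwise disjoint, (3) union = U
Parts: {1, 2, 6}, {1, 2}, {2, 3}
Union of parts: {1, 2, 3, 6}
U = {1, 2, 3, 4, 5, 6, 7}
All non-empty? True
Pairwise disjoint? False
Covers U? False

No, not a valid partition


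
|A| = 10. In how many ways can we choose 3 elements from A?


C(n,k) = n! / (k!(n-k)!)
C(10,3) = 10! / (3!7!)
= 120

C(10,3) = 120


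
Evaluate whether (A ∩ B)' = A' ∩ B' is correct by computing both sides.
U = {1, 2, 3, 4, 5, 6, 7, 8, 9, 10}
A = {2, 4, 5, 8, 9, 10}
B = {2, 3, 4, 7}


LHS: A ∩ B = {2, 4}
(A ∩ B)' = U \ (A ∩ B) = {1, 3, 5, 6, 7, 8, 9, 10}
A' = {1, 3, 6, 7}, B' = {1, 5, 6, 8, 9, 10}
Claimed RHS: A' ∩ B' = {1, 6}
Identity is INVALID: LHS = {1, 3, 5, 6, 7, 8, 9, 10} but the RHS claimed here equals {1, 6}. The correct form is (A ∩ B)' = A' ∪ B'.

Identity is invalid: (A ∩ B)' = {1, 3, 5, 6, 7, 8, 9, 10} but A' ∩ B' = {1, 6}. The correct De Morgan law is (A ∩ B)' = A' ∪ B'.


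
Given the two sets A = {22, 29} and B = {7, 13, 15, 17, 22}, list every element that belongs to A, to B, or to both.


A ∪ B = all elements in A or B (or both)
A = {22, 29}
B = {7, 13, 15, 17, 22}
A ∪ B = {7, 13, 15, 17, 22, 29}

A ∪ B = {7, 13, 15, 17, 22, 29}


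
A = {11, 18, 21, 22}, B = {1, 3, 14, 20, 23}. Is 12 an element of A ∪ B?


A = {11, 18, 21, 22}, B = {1, 3, 14, 20, 23}
A ∪ B = all elements in A or B
A ∪ B = {1, 3, 11, 14, 18, 20, 21, 22, 23}
Checking if 12 ∈ A ∪ B
12 is not in A ∪ B → False

12 ∉ A ∪ B


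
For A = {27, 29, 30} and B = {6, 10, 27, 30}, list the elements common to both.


A ∩ B = elements in both A and B
A = {27, 29, 30}
B = {6, 10, 27, 30}
A ∩ B = {27, 30}

A ∩ B = {27, 30}


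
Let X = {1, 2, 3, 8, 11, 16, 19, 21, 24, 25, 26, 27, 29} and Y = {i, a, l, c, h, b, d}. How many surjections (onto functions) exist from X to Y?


n = |X| = 13, k = |Y| = 7. Surjections via inclusion-exclusion:
S(n,k) = Σ(-1)^i × C(k,i) × (k-i)^n, i=0 to k
i=0: (-1)^0×C(7,0)×7^13 = 96889010407
i=1: (-1)^1×C(7,1)×6^13 = -91424858112
i=2: (-1)^2×C(7,2)×5^13 = 25634765625
i=3: (-1)^3×C(7,3)×4^13 = -2348810240
i=4: (-1)^4×C(7,4)×3^13 = 55801305
i=5: (-1)^5×C(7,5)×2^13 = -172032
i=6: (-1)^6×C(7,6)×1^13 = 7
i=7: (-1)^7×C(7,7)×0^13 = 0
Total = 28805736960

Number of surjections = 28805736960


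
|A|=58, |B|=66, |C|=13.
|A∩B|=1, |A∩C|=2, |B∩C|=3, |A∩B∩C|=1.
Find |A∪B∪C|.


|A∪B∪C| = |A|+|B|+|C| - |A∩B|-|A∩C|-|B∩C| + |A∩B∩C|
= 58+66+13 - 1-2-3 + 1
= 137 - 6 + 1
= 132

|A ∪ B ∪ C| = 132


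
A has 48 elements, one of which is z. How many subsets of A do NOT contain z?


Subsets of A avoiding z are subsets of A \ {z}, which has 47 elements.
Count = 2^(n-1) = 2^47
= 140737488355328

Number of subsets avoiding z = 140737488355328


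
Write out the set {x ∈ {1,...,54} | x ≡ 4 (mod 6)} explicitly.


Checking each candidate:
Condition: x in {1,...,54} with x ≡ 4 (mod 6)
Result = {4, 10, 16, 22, 28, 34, 40, 46, 52}

{4, 10, 16, 22, 28, 34, 40, 46, 52}


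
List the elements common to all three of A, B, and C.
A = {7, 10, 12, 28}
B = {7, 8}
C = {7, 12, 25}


A ∩ B = {7}
(A ∩ B) ∩ C = {7}

A ∩ B ∩ C = {7}


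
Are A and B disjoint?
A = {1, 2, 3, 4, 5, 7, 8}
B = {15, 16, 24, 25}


Disjoint means A ∩ B = ∅.
A ∩ B = ∅
A ∩ B = ∅, so A and B are disjoint.

Yes, A and B are disjoint


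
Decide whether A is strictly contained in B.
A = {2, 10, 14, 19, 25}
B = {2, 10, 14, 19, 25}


A ⊂ B requires: A ⊆ B AND A ≠ B.
A ⊆ B? Yes
A = B? Yes
A = B, so A is not a PROPER subset.

No, A is not a proper subset of B


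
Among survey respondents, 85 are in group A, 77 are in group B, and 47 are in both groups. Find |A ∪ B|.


|A ∪ B| = |A| + |B| - |A ∩ B|
= 85 + 77 - 47
= 115

|A ∪ B| = 115


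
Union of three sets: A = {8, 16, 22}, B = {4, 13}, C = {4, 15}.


A ∪ B = {4, 8, 13, 16, 22}
(A ∪ B) ∪ C = {4, 8, 13, 15, 16, 22}

A ∪ B ∪ C = {4, 8, 13, 15, 16, 22}


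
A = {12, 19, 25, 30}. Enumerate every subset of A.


|A| = 4, so |P(A)| = 2^4 = 16
Enumerate subsets by cardinality (0 to 4):
∅, {12}, {19}, {25}, {30}, {12, 19}, {12, 25}, {12, 30}, {19, 25}, {19, 30}, {25, 30}, {12, 19, 25}, {12, 19, 30}, {12, 25, 30}, {19, 25, 30}, {12, 19, 25, 30}

P(A) has 16 subsets: ∅, {12}, {19}, {25}, {30}, {12, 19}, {12, 25}, {12, 30}, {19, 25}, {19, 30}, {25, 30}, {12, 19, 25}, {12, 19, 30}, {12, 25, 30}, {19, 25, 30}, {12, 19, 25, 30}


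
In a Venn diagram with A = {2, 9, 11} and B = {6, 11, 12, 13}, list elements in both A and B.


A = {2, 9, 11}
B = {6, 11, 12, 13}
Region: in both A and B
Elements: {11}

Elements in both A and B: {11}


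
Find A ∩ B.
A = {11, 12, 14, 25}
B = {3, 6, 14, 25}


A ∩ B = elements in both A and B
A = {11, 12, 14, 25}
B = {3, 6, 14, 25}
A ∩ B = {14, 25}

A ∩ B = {14, 25}


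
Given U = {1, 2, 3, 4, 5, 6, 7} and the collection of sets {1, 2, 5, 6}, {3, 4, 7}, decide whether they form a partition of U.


A partition requires: (1) non-empty parts, (2) pairwise disjoint, (3) union = U
Parts: {1, 2, 5, 6}, {3, 4, 7}
Union of parts: {1, 2, 3, 4, 5, 6, 7}
U = {1, 2, 3, 4, 5, 6, 7}
All non-empty? True
Pairwise disjoint? True
Covers U? True

Yes, valid partition


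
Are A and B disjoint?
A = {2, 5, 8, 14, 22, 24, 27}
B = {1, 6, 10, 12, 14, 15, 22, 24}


Disjoint means A ∩ B = ∅.
A ∩ B = {14, 22, 24}
A ∩ B ≠ ∅, so A and B are NOT disjoint.

No, A and B are not disjoint (A ∩ B = {14, 22, 24})


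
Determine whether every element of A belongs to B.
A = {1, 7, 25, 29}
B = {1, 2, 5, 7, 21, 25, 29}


A ⊆ B means every element of A is in B.
All elements of A are in B.
So A ⊆ B.

Yes, A ⊆ B


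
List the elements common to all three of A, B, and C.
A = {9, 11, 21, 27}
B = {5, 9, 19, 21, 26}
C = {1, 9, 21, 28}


A ∩ B = {9, 21}
(A ∩ B) ∩ C = {9, 21}

A ∩ B ∩ C = {9, 21}


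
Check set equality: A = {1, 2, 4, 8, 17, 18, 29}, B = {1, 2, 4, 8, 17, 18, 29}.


Two sets are equal iff they have exactly the same elements.
A = {1, 2, 4, 8, 17, 18, 29}
B = {1, 2, 4, 8, 17, 18, 29}
Same elements → A = B

Yes, A = B


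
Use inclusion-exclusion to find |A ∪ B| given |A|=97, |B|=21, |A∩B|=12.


|A ∪ B| = |A| + |B| - |A ∩ B|
= 97 + 21 - 12
= 106

|A ∪ B| = 106


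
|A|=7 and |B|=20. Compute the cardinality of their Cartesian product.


|A × B| = |A| × |B|
= 7 × 20
= 140

|A × B| = 140


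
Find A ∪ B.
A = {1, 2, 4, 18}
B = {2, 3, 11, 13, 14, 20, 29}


A ∪ B = all elements in A or B (or both)
A = {1, 2, 4, 18}
B = {2, 3, 11, 13, 14, 20, 29}
A ∪ B = {1, 2, 3, 4, 11, 13, 14, 18, 20, 29}

A ∪ B = {1, 2, 3, 4, 11, 13, 14, 18, 20, 29}


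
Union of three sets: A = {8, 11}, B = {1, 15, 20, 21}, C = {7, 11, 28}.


A ∪ B = {1, 8, 11, 15, 20, 21}
(A ∪ B) ∪ C = {1, 7, 8, 11, 15, 20, 21, 28}

A ∪ B ∪ C = {1, 7, 8, 11, 15, 20, 21, 28}


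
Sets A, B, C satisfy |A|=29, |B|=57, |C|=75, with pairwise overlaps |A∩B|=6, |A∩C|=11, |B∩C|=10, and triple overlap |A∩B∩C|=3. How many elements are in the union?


|A∪B∪C| = |A|+|B|+|C| - |A∩B|-|A∩C|-|B∩C| + |A∩B∩C|
= 29+57+75 - 6-11-10 + 3
= 161 - 27 + 3
= 137

|A ∪ B ∪ C| = 137


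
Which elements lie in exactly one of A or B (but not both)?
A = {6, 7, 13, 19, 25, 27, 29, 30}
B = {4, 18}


A △ B = (A \ B) ∪ (B \ A) = elements in exactly one of A or B
A \ B = {6, 7, 13, 19, 25, 27, 29, 30}
B \ A = {4, 18}
A △ B = {4, 6, 7, 13, 18, 19, 25, 27, 29, 30}

A △ B = {4, 6, 7, 13, 18, 19, 25, 27, 29, 30}


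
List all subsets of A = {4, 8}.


|A| = 2, so |P(A)| = 2^2 = 4
Enumerate subsets by cardinality (0 to 2):
∅, {4}, {8}, {4, 8}

P(A) has 4 subsets: ∅, {4}, {8}, {4, 8}


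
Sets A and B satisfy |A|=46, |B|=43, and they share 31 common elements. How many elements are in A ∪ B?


|A ∪ B| = |A| + |B| - |A ∩ B|
= 46 + 43 - 31
= 58

|A ∪ B| = 58


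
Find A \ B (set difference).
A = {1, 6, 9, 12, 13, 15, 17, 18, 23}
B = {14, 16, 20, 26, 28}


A \ B = elements in A but not in B
A = {1, 6, 9, 12, 13, 15, 17, 18, 23}
B = {14, 16, 20, 26, 28}
Remove from A any elements in B
A \ B = {1, 6, 9, 12, 13, 15, 17, 18, 23}

A \ B = {1, 6, 9, 12, 13, 15, 17, 18, 23}


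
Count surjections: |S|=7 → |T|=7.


n = |S| = 7, k = |T| = 7. Surjections via inclusion-exclusion:
S(n,k) = Σ(-1)^i × C(k,i) × (k-i)^n, i=0 to k
i=0: (-1)^0×C(7,0)×7^7 = 823543
i=1: (-1)^1×C(7,1)×6^7 = -1959552
i=2: (-1)^2×C(7,2)×5^7 = 1640625
i=3: (-1)^3×C(7,3)×4^7 = -573440
i=4: (-1)^4×C(7,4)×3^7 = 76545
i=5: (-1)^5×C(7,5)×2^7 = -2688
i=6: (-1)^6×C(7,6)×1^7 = 7
i=7: (-1)^7×C(7,7)×0^7 = 0
Total = 5040

Number of surjections = 5040


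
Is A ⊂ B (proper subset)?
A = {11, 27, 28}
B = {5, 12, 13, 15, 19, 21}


A ⊂ B requires: A ⊆ B AND A ≠ B.
A ⊆ B? No
A ⊄ B, so A is not a proper subset.

No, A is not a proper subset of B


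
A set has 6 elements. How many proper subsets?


Total subsets = 2^n = 2^6 = 64
Proper subsets exclude the set itself: 2^n - 1
= 64 - 1
= 63

Number of proper subsets = 63


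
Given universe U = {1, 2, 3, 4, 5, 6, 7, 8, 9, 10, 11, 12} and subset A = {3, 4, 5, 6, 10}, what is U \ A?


Aᶜ = U \ A = elements in U but not in A
U = {1, 2, 3, 4, 5, 6, 7, 8, 9, 10, 11, 12}
A = {3, 4, 5, 6, 10}
Aᶜ = {1, 2, 7, 8, 9, 11, 12}

Aᶜ = {1, 2, 7, 8, 9, 11, 12}


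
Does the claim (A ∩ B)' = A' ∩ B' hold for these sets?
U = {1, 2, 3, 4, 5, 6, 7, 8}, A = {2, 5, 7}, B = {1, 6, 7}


LHS: A ∩ B = {7}
(A ∩ B)' = U \ (A ∩ B) = {1, 2, 3, 4, 5, 6, 8}
A' = {1, 3, 4, 6, 8}, B' = {2, 3, 4, 5, 8}
Claimed RHS: A' ∩ B' = {3, 4, 8}
Identity is INVALID: LHS = {1, 2, 3, 4, 5, 6, 8} but the RHS claimed here equals {3, 4, 8}. The correct form is (A ∩ B)' = A' ∪ B'.

Identity is invalid: (A ∩ B)' = {1, 2, 3, 4, 5, 6, 8} but A' ∩ B' = {3, 4, 8}. The correct De Morgan law is (A ∩ B)' = A' ∪ B'.


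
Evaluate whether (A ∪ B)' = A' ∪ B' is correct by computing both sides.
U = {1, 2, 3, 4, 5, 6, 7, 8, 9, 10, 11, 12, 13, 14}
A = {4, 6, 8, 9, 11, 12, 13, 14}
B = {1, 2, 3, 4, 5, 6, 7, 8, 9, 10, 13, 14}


LHS: A ∪ B = {1, 2, 3, 4, 5, 6, 7, 8, 9, 10, 11, 12, 13, 14}
(A ∪ B)' = U \ (A ∪ B) = ∅
A' = {1, 2, 3, 5, 7, 10}, B' = {11, 12}
Claimed RHS: A' ∪ B' = {1, 2, 3, 5, 7, 10, 11, 12}
Identity is INVALID: LHS = ∅ but the RHS claimed here equals {1, 2, 3, 5, 7, 10, 11, 12}. The correct form is (A ∪ B)' = A' ∩ B'.

Identity is invalid: (A ∪ B)' = ∅ but A' ∪ B' = {1, 2, 3, 5, 7, 10, 11, 12}. The correct De Morgan law is (A ∪ B)' = A' ∩ B'.


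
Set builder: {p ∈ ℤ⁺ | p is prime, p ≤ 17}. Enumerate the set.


Checking each candidate:
Condition: primes ≤ 17
Result = {2, 3, 5, 7, 11, 13, 17}

{2, 3, 5, 7, 11, 13, 17}


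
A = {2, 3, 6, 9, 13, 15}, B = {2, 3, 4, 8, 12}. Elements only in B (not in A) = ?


A = {2, 3, 6, 9, 13, 15}
B = {2, 3, 4, 8, 12}
Region: only in B (not in A)
Elements: {4, 8, 12}

Elements only in B (not in A): {4, 8, 12}


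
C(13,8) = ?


C(n,k) = n! / (k!(n-k)!)
C(13,8) = 13! / (8!5!)
= 1287

C(13,8) = 1287


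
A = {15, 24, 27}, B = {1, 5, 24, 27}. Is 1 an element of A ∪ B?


A = {15, 24, 27}, B = {1, 5, 24, 27}
A ∪ B = all elements in A or B
A ∪ B = {1, 5, 15, 24, 27}
Checking if 1 ∈ A ∪ B
1 is in A ∪ B → True

1 ∈ A ∪ B


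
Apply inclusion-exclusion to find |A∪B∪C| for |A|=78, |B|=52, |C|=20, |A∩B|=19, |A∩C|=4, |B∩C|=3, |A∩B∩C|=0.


|A∪B∪C| = |A|+|B|+|C| - |A∩B|-|A∩C|-|B∩C| + |A∩B∩C|
= 78+52+20 - 19-4-3 + 0
= 150 - 26 + 0
= 124

|A ∪ B ∪ C| = 124


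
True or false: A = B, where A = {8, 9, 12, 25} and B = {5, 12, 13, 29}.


Two sets are equal iff they have exactly the same elements.
A = {8, 9, 12, 25}
B = {5, 12, 13, 29}
Differences: {5, 8, 9, 13, 25, 29}
A ≠ B

No, A ≠ B


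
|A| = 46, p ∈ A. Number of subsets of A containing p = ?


Subsets of A containing p correspond to subsets of A \ {p}, which has 45 elements.
Count = 2^(n-1) = 2^45
= 35184372088832

Number of subsets containing p = 35184372088832


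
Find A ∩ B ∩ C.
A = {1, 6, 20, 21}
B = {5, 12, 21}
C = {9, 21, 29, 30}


A ∩ B = {21}
(A ∩ B) ∩ C = {21}

A ∩ B ∩ C = {21}


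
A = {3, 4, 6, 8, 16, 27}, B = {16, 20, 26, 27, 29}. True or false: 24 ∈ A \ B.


A = {3, 4, 6, 8, 16, 27}, B = {16, 20, 26, 27, 29}
A \ B = elements in A but not in B
A \ B = {3, 4, 6, 8}
Checking if 24 ∈ A \ B
24 is not in A \ B → False

24 ∉ A \ B


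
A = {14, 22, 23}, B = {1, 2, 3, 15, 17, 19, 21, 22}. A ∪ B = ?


A ∪ B = all elements in A or B (or both)
A = {14, 22, 23}
B = {1, 2, 3, 15, 17, 19, 21, 22}
A ∪ B = {1, 2, 3, 14, 15, 17, 19, 21, 22, 23}

A ∪ B = {1, 2, 3, 14, 15, 17, 19, 21, 22, 23}


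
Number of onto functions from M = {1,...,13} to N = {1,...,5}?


n = |M| = 13, k = |N| = 5. Surjections via inclusion-exclusion:
S(n,k) = Σ(-1)^i × C(k,i) × (k-i)^n, i=0 to k
i=0: (-1)^0×C(5,0)×5^13 = 1220703125
i=1: (-1)^1×C(5,1)×4^13 = -335544320
i=2: (-1)^2×C(5,2)×3^13 = 15943230
i=3: (-1)^3×C(5,3)×2^13 = -81920
i=4: (-1)^4×C(5,4)×1^13 = 5
i=5: (-1)^5×C(5,5)×0^13 = 0
Total = 901020120

Number of surjections = 901020120


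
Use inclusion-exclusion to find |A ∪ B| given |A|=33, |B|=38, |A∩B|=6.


|A ∪ B| = |A| + |B| - |A ∩ B|
= 33 + 38 - 6
= 65

|A ∪ B| = 65


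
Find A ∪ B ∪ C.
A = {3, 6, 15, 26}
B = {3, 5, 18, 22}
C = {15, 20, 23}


A ∪ B = {3, 5, 6, 15, 18, 22, 26}
(A ∪ B) ∪ C = {3, 5, 6, 15, 18, 20, 22, 23, 26}

A ∪ B ∪ C = {3, 5, 6, 15, 18, 20, 22, 23, 26}


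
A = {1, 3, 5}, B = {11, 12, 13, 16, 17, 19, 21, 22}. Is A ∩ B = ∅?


Disjoint means A ∩ B = ∅.
A ∩ B = ∅
A ∩ B = ∅, so A and B are disjoint.

Yes, A and B are disjoint


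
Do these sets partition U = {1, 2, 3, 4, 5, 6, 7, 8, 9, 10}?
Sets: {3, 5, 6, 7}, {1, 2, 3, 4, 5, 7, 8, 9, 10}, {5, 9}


A partition requires: (1) non-empty parts, (2) pairwise disjoint, (3) union = U
Parts: {3, 5, 6, 7}, {1, 2, 3, 4, 5, 7, 8, 9, 10}, {5, 9}
Union of parts: {1, 2, 3, 4, 5, 6, 7, 8, 9, 10}
U = {1, 2, 3, 4, 5, 6, 7, 8, 9, 10}
All non-empty? True
Pairwise disjoint? False
Covers U? True

No, not a valid partition


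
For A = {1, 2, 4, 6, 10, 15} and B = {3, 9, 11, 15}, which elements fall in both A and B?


A = {1, 2, 4, 6, 10, 15}
B = {3, 9, 11, 15}
Region: in both A and B
Elements: {15}

Elements in both A and B: {15}


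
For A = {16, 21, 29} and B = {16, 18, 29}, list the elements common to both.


A ∩ B = elements in both A and B
A = {16, 21, 29}
B = {16, 18, 29}
A ∩ B = {16, 29}

A ∩ B = {16, 29}


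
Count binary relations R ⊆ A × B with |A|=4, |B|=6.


A relation from A to B is any subset of A × B.
|A × B| = 4 × 6 = 24
# relations = 2^|A × B| = 2^24 = 16777216

Number of relations = 16777216


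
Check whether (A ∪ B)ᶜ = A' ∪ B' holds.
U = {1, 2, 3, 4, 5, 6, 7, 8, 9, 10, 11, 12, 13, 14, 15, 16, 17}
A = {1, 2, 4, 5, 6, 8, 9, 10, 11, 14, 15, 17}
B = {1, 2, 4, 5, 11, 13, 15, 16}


LHS: A ∪ B = {1, 2, 4, 5, 6, 8, 9, 10, 11, 13, 14, 15, 16, 17}
(A ∪ B)' = U \ (A ∪ B) = {3, 7, 12}
A' = {3, 7, 12, 13, 16}, B' = {3, 6, 7, 8, 9, 10, 12, 14, 17}
Claimed RHS: A' ∪ B' = {3, 6, 7, 8, 9, 10, 12, 13, 14, 16, 17}
Identity is INVALID: LHS = {3, 7, 12} but the RHS claimed here equals {3, 6, 7, 8, 9, 10, 12, 13, 14, 16, 17}. The correct form is (A ∪ B)' = A' ∩ B'.

Identity is invalid: (A ∪ B)' = {3, 7, 12} but A' ∪ B' = {3, 6, 7, 8, 9, 10, 12, 13, 14, 16, 17}. The correct De Morgan law is (A ∪ B)' = A' ∩ B'.


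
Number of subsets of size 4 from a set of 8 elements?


C(n,k) = n! / (k!(n-k)!)
C(8,4) = 8! / (4!4!)
= 70

C(8,4) = 70


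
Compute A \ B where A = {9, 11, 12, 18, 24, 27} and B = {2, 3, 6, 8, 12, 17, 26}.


A \ B = elements in A but not in B
A = {9, 11, 12, 18, 24, 27}
B = {2, 3, 6, 8, 12, 17, 26}
Remove from A any elements in B
A \ B = {9, 11, 18, 24, 27}

A \ B = {9, 11, 18, 24, 27}


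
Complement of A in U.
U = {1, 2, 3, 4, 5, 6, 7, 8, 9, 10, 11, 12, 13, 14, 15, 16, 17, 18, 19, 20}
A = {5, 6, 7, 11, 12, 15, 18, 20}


Aᶜ = U \ A = elements in U but not in A
U = {1, 2, 3, 4, 5, 6, 7, 8, 9, 10, 11, 12, 13, 14, 15, 16, 17, 18, 19, 20}
A = {5, 6, 7, 11, 12, 15, 18, 20}
Aᶜ = {1, 2, 3, 4, 8, 9, 10, 13, 14, 16, 17, 19}

Aᶜ = {1, 2, 3, 4, 8, 9, 10, 13, 14, 16, 17, 19}


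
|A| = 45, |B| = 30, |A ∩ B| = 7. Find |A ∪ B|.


|A ∪ B| = |A| + |B| - |A ∩ B|
= 45 + 30 - 7
= 68

|A ∪ B| = 68


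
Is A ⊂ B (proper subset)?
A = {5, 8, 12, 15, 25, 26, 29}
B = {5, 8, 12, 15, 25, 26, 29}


A ⊂ B requires: A ⊆ B AND A ≠ B.
A ⊆ B? Yes
A = B? Yes
A = B, so A is not a PROPER subset.

No, A is not a proper subset of B


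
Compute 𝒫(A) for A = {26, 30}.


|A| = 2, so |P(A)| = 2^2 = 4
Enumerate subsets by cardinality (0 to 2):
∅, {26}, {30}, {26, 30}

P(A) has 4 subsets: ∅, {26}, {30}, {26, 30}


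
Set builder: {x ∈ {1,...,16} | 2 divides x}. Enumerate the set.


Checking each candidate:
Condition: multiples of 2 in {1,...,16}
Result = {2, 4, 6, 8, 10, 12, 14, 16}

{2, 4, 6, 8, 10, 12, 14, 16}


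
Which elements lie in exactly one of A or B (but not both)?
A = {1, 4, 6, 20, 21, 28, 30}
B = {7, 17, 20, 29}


A △ B = (A \ B) ∪ (B \ A) = elements in exactly one of A or B
A \ B = {1, 4, 6, 21, 28, 30}
B \ A = {7, 17, 29}
A △ B = {1, 4, 6, 7, 17, 21, 28, 29, 30}

A △ B = {1, 4, 6, 7, 17, 21, 28, 29, 30}


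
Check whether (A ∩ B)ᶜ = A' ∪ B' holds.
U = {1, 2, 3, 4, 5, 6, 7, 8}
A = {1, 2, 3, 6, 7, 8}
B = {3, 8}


LHS: A ∩ B = {3, 8}
(A ∩ B)' = U \ (A ∩ B) = {1, 2, 4, 5, 6, 7}
A' = {4, 5}, B' = {1, 2, 4, 5, 6, 7}
Claimed RHS: A' ∪ B' = {1, 2, 4, 5, 6, 7}
Identity is VALID: LHS = RHS = {1, 2, 4, 5, 6, 7} ✓

Identity is valid. (A ∩ B)' = A' ∪ B' = {1, 2, 4, 5, 6, 7}


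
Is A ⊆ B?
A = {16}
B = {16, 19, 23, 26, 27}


A ⊆ B means every element of A is in B.
All elements of A are in B.
So A ⊆ B.

Yes, A ⊆ B


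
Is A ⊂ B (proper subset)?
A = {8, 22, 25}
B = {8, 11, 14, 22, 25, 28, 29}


A ⊂ B requires: A ⊆ B AND A ≠ B.
A ⊆ B? Yes
A = B? No
A ⊂ B: Yes (A is a proper subset of B)

Yes, A ⊂ B


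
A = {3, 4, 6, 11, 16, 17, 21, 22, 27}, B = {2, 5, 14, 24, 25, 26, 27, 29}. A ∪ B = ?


A ∪ B = all elements in A or B (or both)
A = {3, 4, 6, 11, 16, 17, 21, 22, 27}
B = {2, 5, 14, 24, 25, 26, 27, 29}
A ∪ B = {2, 3, 4, 5, 6, 11, 14, 16, 17, 21, 22, 24, 25, 26, 27, 29}

A ∪ B = {2, 3, 4, 5, 6, 11, 14, 16, 17, 21, 22, 24, 25, 26, 27, 29}


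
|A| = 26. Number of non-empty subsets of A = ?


Total subsets = 2^n = 2^26 = 67108864
Non-empty subsets exclude the empty set: 2^n - 1
= 67108864 - 1
= 67108863

Number of non-empty subsets = 67108863


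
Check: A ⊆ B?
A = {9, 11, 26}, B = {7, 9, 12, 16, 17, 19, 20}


A ⊆ B means every element of A is in B.
Elements in A not in B: {11, 26}
So A ⊄ B.

No, A ⊄ B


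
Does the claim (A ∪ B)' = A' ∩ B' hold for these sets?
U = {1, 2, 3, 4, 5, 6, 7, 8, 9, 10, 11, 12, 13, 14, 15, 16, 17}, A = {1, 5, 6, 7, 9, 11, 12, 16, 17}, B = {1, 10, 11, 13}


LHS: A ∪ B = {1, 5, 6, 7, 9, 10, 11, 12, 13, 16, 17}
(A ∪ B)' = U \ (A ∪ B) = {2, 3, 4, 8, 14, 15}
A' = {2, 3, 4, 8, 10, 13, 14, 15}, B' = {2, 3, 4, 5, 6, 7, 8, 9, 12, 14, 15, 16, 17}
Claimed RHS: A' ∩ B' = {2, 3, 4, 8, 14, 15}
Identity is VALID: LHS = RHS = {2, 3, 4, 8, 14, 15} ✓

Identity is valid. (A ∪ B)' = A' ∩ B' = {2, 3, 4, 8, 14, 15}


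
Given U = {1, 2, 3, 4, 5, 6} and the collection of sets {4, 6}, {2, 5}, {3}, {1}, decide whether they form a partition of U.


A partition requires: (1) non-empty parts, (2) pairwise disjoint, (3) union = U
Parts: {4, 6}, {2, 5}, {3}, {1}
Union of parts: {1, 2, 3, 4, 5, 6}
U = {1, 2, 3, 4, 5, 6}
All non-empty? True
Pairwise disjoint? True
Covers U? True

Yes, valid partition


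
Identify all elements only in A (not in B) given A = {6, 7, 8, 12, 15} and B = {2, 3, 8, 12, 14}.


A = {6, 7, 8, 12, 15}
B = {2, 3, 8, 12, 14}
Region: only in A (not in B)
Elements: {6, 7, 15}

Elements only in A (not in B): {6, 7, 15}


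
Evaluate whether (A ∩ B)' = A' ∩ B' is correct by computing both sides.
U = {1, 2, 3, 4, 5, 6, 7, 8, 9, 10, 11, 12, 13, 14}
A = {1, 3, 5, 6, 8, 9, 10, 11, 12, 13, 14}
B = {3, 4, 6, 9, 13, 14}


LHS: A ∩ B = {3, 6, 9, 13, 14}
(A ∩ B)' = U \ (A ∩ B) = {1, 2, 4, 5, 7, 8, 10, 11, 12}
A' = {2, 4, 7}, B' = {1, 2, 5, 7, 8, 10, 11, 12}
Claimed RHS: A' ∩ B' = {2, 7}
Identity is INVALID: LHS = {1, 2, 4, 5, 7, 8, 10, 11, 12} but the RHS claimed here equals {2, 7}. The correct form is (A ∩ B)' = A' ∪ B'.

Identity is invalid: (A ∩ B)' = {1, 2, 4, 5, 7, 8, 10, 11, 12} but A' ∩ B' = {2, 7}. The correct De Morgan law is (A ∩ B)' = A' ∪ B'.


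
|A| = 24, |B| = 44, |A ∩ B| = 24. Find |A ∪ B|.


|A ∪ B| = |A| + |B| - |A ∩ B|
= 24 + 44 - 24
= 44

|A ∪ B| = 44


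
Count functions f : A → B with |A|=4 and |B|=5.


Each of |A| = 4 inputs maps to any of |B| = 5 outputs.
# functions = |B|^|A| = 5^4
= 625

Number of functions = 625


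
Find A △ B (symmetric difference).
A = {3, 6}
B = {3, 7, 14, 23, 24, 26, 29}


A △ B = (A \ B) ∪ (B \ A) = elements in exactly one of A or B
A \ B = {6}
B \ A = {7, 14, 23, 24, 26, 29}
A △ B = {6, 7, 14, 23, 24, 26, 29}

A △ B = {6, 7, 14, 23, 24, 26, 29}


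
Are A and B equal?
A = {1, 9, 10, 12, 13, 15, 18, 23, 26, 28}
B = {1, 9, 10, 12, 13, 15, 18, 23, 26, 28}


Two sets are equal iff they have exactly the same elements.
A = {1, 9, 10, 12, 13, 15, 18, 23, 26, 28}
B = {1, 9, 10, 12, 13, 15, 18, 23, 26, 28}
Same elements → A = B

Yes, A = B


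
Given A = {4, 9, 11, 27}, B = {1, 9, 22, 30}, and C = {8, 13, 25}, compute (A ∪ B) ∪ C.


A ∪ B = {1, 4, 9, 11, 22, 27, 30}
(A ∪ B) ∪ C = {1, 4, 8, 9, 11, 13, 22, 25, 27, 30}

A ∪ B ∪ C = {1, 4, 8, 9, 11, 13, 22, 25, 27, 30}


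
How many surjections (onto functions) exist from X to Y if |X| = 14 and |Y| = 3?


n = |X| = 14, k = |Y| = 3. Surjections via inclusion-exclusion:
S(n,k) = Σ(-1)^i × C(k,i) × (k-i)^n, i=0 to k
i=0: (-1)^0×C(3,0)×3^14 = 4782969
i=1: (-1)^1×C(3,1)×2^14 = -49152
i=2: (-1)^2×C(3,2)×1^14 = 3
i=3: (-1)^3×C(3,3)×0^14 = 0
Total = 4733820

Number of surjections = 4733820


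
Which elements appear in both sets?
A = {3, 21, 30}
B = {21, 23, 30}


A ∩ B = elements in both A and B
A = {3, 21, 30}
B = {21, 23, 30}
A ∩ B = {21, 30}

A ∩ B = {21, 30}


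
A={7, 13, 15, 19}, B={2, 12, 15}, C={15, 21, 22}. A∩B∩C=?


A ∩ B = {15}
(A ∩ B) ∩ C = {15}

A ∩ B ∩ C = {15}


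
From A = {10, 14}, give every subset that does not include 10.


A subset of A that omits 10 is a subset of A \ {10}, so there are 2^(n-1) = 2^1 = 2 of them.
Subsets excluding 10: ∅, {14}

Subsets excluding 10 (2 total): ∅, {14}


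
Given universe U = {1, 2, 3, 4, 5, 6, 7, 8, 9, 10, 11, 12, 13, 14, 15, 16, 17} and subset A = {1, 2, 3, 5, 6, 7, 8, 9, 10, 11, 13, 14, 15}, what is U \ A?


Aᶜ = U \ A = elements in U but not in A
U = {1, 2, 3, 4, 5, 6, 7, 8, 9, 10, 11, 12, 13, 14, 15, 16, 17}
A = {1, 2, 3, 5, 6, 7, 8, 9, 10, 11, 13, 14, 15}
Aᶜ = {4, 12, 16, 17}

Aᶜ = {4, 12, 16, 17}


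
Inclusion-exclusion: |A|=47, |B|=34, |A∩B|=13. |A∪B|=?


|A ∪ B| = |A| + |B| - |A ∩ B|
= 47 + 34 - 13
= 68

|A ∪ B| = 68


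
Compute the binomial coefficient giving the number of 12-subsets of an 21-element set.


C(n,k) = n! / (k!(n-k)!)
C(21,12) = 21! / (12!9!)
= 293930

C(21,12) = 293930


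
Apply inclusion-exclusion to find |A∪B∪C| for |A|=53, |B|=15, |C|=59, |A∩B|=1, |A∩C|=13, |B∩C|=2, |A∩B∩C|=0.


|A∪B∪C| = |A|+|B|+|C| - |A∩B|-|A∩C|-|B∩C| + |A∩B∩C|
= 53+15+59 - 1-13-2 + 0
= 127 - 16 + 0
= 111

|A ∪ B ∪ C| = 111


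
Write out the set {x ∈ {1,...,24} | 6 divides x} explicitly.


Checking each candidate:
Condition: multiples of 6 in {1,...,24}
Result = {6, 12, 18, 24}

{6, 12, 18, 24}


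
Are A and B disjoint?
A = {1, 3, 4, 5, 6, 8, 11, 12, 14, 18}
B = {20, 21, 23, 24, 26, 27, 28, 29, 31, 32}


Disjoint means A ∩ B = ∅.
A ∩ B = ∅
A ∩ B = ∅, so A and B are disjoint.

Yes, A and B are disjoint


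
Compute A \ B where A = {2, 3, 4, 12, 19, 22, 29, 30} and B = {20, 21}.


A \ B = elements in A but not in B
A = {2, 3, 4, 12, 19, 22, 29, 30}
B = {20, 21}
Remove from A any elements in B
A \ B = {2, 3, 4, 12, 19, 22, 29, 30}

A \ B = {2, 3, 4, 12, 19, 22, 29, 30}


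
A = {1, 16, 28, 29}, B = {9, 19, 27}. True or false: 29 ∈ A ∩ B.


A = {1, 16, 28, 29}, B = {9, 19, 27}
A ∩ B = elements in both A and B
A ∩ B = ∅
Checking if 29 ∈ A ∩ B
29 is not in A ∩ B → False

29 ∉ A ∩ B


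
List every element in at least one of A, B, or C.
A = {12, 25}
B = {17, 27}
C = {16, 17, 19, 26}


A ∪ B = {12, 17, 25, 27}
(A ∪ B) ∪ C = {12, 16, 17, 19, 25, 26, 27}

A ∪ B ∪ C = {12, 16, 17, 19, 25, 26, 27}


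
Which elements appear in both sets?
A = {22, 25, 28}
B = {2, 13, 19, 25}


A ∩ B = elements in both A and B
A = {22, 25, 28}
B = {2, 13, 19, 25}
A ∩ B = {25}

A ∩ B = {25}


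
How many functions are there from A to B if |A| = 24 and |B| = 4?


Each of |A| = 24 inputs maps to any of |B| = 4 outputs.
# functions = |B|^|A| = 4^24
= 281474976710656

Number of functions = 281474976710656


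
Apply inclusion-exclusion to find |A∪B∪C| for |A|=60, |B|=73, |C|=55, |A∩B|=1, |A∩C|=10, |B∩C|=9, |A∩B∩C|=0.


|A∪B∪C| = |A|+|B|+|C| - |A∩B|-|A∩C|-|B∩C| + |A∩B∩C|
= 60+73+55 - 1-10-9 + 0
= 188 - 20 + 0
= 168

|A ∪ B ∪ C| = 168


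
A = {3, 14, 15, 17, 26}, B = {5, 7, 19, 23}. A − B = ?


A \ B = elements in A but not in B
A = {3, 14, 15, 17, 26}
B = {5, 7, 19, 23}
Remove from A any elements in B
A \ B = {3, 14, 15, 17, 26}

A \ B = {3, 14, 15, 17, 26}


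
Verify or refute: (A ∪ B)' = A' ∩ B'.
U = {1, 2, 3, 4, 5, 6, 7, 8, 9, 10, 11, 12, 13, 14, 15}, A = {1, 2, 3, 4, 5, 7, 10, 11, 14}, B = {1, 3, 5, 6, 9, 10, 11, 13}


LHS: A ∪ B = {1, 2, 3, 4, 5, 6, 7, 9, 10, 11, 13, 14}
(A ∪ B)' = U \ (A ∪ B) = {8, 12, 15}
A' = {6, 8, 9, 12, 13, 15}, B' = {2, 4, 7, 8, 12, 14, 15}
Claimed RHS: A' ∩ B' = {8, 12, 15}
Identity is VALID: LHS = RHS = {8, 12, 15} ✓

Identity is valid. (A ∪ B)' = A' ∩ B' = {8, 12, 15}


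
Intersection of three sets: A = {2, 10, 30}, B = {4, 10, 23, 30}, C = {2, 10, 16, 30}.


A ∩ B = {10, 30}
(A ∩ B) ∩ C = {10, 30}

A ∩ B ∩ C = {10, 30}


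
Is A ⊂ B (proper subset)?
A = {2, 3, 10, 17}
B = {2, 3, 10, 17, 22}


A ⊂ B requires: A ⊆ B AND A ≠ B.
A ⊆ B? Yes
A = B? No
A ⊂ B: Yes (A is a proper subset of B)

Yes, A ⊂ B


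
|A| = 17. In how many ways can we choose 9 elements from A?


C(n,k) = n! / (k!(n-k)!)
C(17,9) = 17! / (9!8!)
= 24310

C(17,9) = 24310


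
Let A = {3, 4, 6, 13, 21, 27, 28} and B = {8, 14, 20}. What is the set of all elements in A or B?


A ∪ B = all elements in A or B (or both)
A = {3, 4, 6, 13, 21, 27, 28}
B = {8, 14, 20}
A ∪ B = {3, 4, 6, 8, 13, 14, 20, 21, 27, 28}

A ∪ B = {3, 4, 6, 8, 13, 14, 20, 21, 27, 28}


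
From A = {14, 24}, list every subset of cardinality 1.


|A| = 2, so A has C(2,1) = 2 subsets of size 1.
Enumerate by choosing 1 elements from A at a time:
{14}, {24}

1-element subsets (2 total): {14}, {24}


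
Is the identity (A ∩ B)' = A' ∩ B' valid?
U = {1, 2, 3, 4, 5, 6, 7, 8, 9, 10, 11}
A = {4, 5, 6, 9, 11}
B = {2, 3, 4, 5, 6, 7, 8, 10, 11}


LHS: A ∩ B = {4, 5, 6, 11}
(A ∩ B)' = U \ (A ∩ B) = {1, 2, 3, 7, 8, 9, 10}
A' = {1, 2, 3, 7, 8, 10}, B' = {1, 9}
Claimed RHS: A' ∩ B' = {1}
Identity is INVALID: LHS = {1, 2, 3, 7, 8, 9, 10} but the RHS claimed here equals {1}. The correct form is (A ∩ B)' = A' ∪ B'.

Identity is invalid: (A ∩ B)' = {1, 2, 3, 7, 8, 9, 10} but A' ∩ B' = {1}. The correct De Morgan law is (A ∩ B)' = A' ∪ B'.


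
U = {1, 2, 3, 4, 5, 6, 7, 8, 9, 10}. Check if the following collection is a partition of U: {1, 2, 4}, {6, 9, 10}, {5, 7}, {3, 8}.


A partition requires: (1) non-empty parts, (2) pairwise disjoint, (3) union = U
Parts: {1, 2, 4}, {6, 9, 10}, {5, 7}, {3, 8}
Union of parts: {1, 2, 3, 4, 5, 6, 7, 8, 9, 10}
U = {1, 2, 3, 4, 5, 6, 7, 8, 9, 10}
All non-empty? True
Pairwise disjoint? True
Covers U? True

Yes, valid partition


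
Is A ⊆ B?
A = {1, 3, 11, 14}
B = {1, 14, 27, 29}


A ⊆ B means every element of A is in B.
Elements in A not in B: {3, 11}
So A ⊄ B.

No, A ⊄ B


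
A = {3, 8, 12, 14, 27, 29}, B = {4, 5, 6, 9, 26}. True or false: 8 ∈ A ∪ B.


A = {3, 8, 12, 14, 27, 29}, B = {4, 5, 6, 9, 26}
A ∪ B = all elements in A or B
A ∪ B = {3, 4, 5, 6, 8, 9, 12, 14, 26, 27, 29}
Checking if 8 ∈ A ∪ B
8 is in A ∪ B → True

8 ∈ A ∪ B


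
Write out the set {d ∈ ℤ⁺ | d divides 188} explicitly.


Checking each candidate:
Condition: positive divisors of 188
Result = {1, 2, 4, 47, 94, 188}

{1, 2, 4, 47, 94, 188}


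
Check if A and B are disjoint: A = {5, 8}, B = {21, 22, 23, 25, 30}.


Disjoint means A ∩ B = ∅.
A ∩ B = ∅
A ∩ B = ∅, so A and B are disjoint.

Yes, A and B are disjoint


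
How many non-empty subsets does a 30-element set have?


Total subsets = 2^n = 2^30 = 1073741824
Non-empty subsets exclude the empty set: 2^n - 1
= 1073741824 - 1
= 1073741823

Number of non-empty subsets = 1073741823


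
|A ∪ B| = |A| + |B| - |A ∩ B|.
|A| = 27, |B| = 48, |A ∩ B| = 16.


|A ∪ B| = |A| + |B| - |A ∩ B|
= 27 + 48 - 16
= 59

|A ∪ B| = 59


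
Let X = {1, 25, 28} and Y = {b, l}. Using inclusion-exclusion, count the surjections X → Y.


n = |X| = 3, k = |Y| = 2. Surjections via inclusion-exclusion:
S(n,k) = Σ(-1)^i × C(k,i) × (k-i)^n, i=0 to k
i=0: (-1)^0×C(2,0)×2^3 = 8
i=1: (-1)^1×C(2,1)×1^3 = -2
i=2: (-1)^2×C(2,2)×0^3 = 0
Total = 6

Number of surjections = 6
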